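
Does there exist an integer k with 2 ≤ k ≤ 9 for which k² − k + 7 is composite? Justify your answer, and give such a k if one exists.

k = 7

At k = 7: 7² − 7 + 7 = 49 = 7·7, which is composite.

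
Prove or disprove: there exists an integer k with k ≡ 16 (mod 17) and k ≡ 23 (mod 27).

k = 50

gcd(17, 27) = 1, so the Chinese Remainder Theorem guarantees exactly one residue class mod 459 satisfying both.
Write k = 16 + 17t and require 16 + 17t ≡ 23 (mod 27), i.e. 17t ≡ 7 (mod 27).
Since 17·8 = 136 = 5·27 + 1, the inverse of 17 mod 27 is 8.
Multiplying by 8: t ≡ 8·7 = 56 ≡ 2 (mod 27).
Taking t = 2 gives k = 16 + 17·2 = 50.
Indeed 50 ≡ 16 (mod 17) and 50 ≡ 23 (mod 27).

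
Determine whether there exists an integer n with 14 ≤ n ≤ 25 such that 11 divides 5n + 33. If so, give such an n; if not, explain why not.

At n = 22 we get 5·22 + 33 = 143, and 143 = 11·13.

n = 22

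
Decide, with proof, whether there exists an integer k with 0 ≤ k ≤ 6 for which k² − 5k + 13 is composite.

k = 1

At k = 1: 1² − 5·1 + 13 = 9 = 3·3, which is composite.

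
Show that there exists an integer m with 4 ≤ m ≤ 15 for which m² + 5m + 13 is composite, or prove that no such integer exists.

At m = 8: 8² + 5·8 + 13 = 117 = 3·39, which is composite.

m = 8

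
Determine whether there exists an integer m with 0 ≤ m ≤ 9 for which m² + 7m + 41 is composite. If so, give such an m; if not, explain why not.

At m = 8: 8² + 7·8 + 41 = 161 = 7·23, which is composite.

m = 8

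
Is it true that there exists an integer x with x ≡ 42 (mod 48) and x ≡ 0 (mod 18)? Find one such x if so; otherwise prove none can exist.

x = 90

Here gcd(48, 18) = 6, and both 42 and 0 leave remainder 0 mod 6, so the system is consistent.
List candidates x ≡ 42 (mod 48): 42, 90. Modulo 18 these are 6, 0; 90 gives 0 as required.
Verify: 90 = 1·48 + 42 and 90 = 5·18 + 0. ✓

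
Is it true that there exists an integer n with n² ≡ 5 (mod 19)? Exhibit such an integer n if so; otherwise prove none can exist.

n = 9 works: 9² = 81, and 81 − 5 = 76 = 4·19.

n = 9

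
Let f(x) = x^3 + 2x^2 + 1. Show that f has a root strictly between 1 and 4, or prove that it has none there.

The endpoint values f(1) = 4 and f(4) = 97 are both positive. Claim: f(x) > 0 for every x in (1, 4).
Shift to the endpoint 1: with x = 1 + u (0 < u < 3), one computes f(1 + u) = u^3 + 5u^2 + 7u + 4.
The nonzero coefficients here are all positive, so for u > 0 every term is positive (or zero), and the constant term 4 is strictly positive.
So f is strictly positive on (1, 4); no root exists in the interval.

f has no root in that interval.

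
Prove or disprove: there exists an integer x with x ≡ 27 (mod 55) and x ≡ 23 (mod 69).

x = 1127

The moduli 55 and 69 are coprime, so by the Chinese Remainder Theorem a unique solution modulo 3795 exists.
Any solution of the first congruence is x = 27 + 55t; substituting into the second, 55t ≡ 23 − 27 ≡ 65 (mod 69).
To invert 55 modulo 69: 69 = 1·55 + 14, 55 = 3·14 + 13, 14 = 1·13 + 1, 13 = 13·1 + 0, and unwinding, 1 = 14 − 1·13 = 14 − (55 − 3·14) = −55 + 4·14 = −55 + 4·(69 − 1·55) = 4·69 − 5·55. Thus 55⁻¹ ≡ -5 ≡ 64 (mod 69).
Therefore t ≡ 64·65 = 4160 ≡ 20 (mod 69).
Taking t = 20 gives x = 27 + 55·20 = 1127.
Indeed 1127 ≡ 27 (mod 55) and 1127 ≡ 23 (mod 69).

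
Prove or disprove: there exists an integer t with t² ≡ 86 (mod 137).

Apply Euler's criterion with the prime 137: 86 is a quadratic residue iff 86^68 ≡ 1 (mod 137), and a non-residue iff it is ≡ −1.
Repeated squaring mod 137: 86^2 = 7396 ≡ 135; 86^4 ≡ 135² = 18225 ≡ 4; 86^8 ≡ 4² = 16 ≡ 16; 86^16 ≡ 16² = 256 ≡ 119; 86^32 ≡ 119² = 14161 ≡ 50; 86^64 ≡ 50² = 2500 ≡ 34.
Since 68 = 64 + 4, 86^68 ≡ 34 · 4; multiplying out mod 137: 34·4 = 136 ≡ 136. Thus 86^68 ≡ 136 ≡ −1 (mod 137).
By Euler's criterion 86 is a quadratic non-residue mod 137: no t satisfies t² ≡ 86 (mod 137).

No, no such integer exists.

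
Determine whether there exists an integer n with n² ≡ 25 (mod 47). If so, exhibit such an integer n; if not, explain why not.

n = 42 works: 42² = 1764, and 1764 − 25 = 1739 = 37·47.

n = 42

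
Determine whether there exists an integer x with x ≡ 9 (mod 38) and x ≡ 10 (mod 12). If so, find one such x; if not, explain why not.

No such integer exists.

Reduce both congruences modulo 2, which divides 38 and 12: they say x ≡ 9 (mod 2) and x ≡ 10 (mod 2).
However 9 ≡ 1 and 10 ≡ 0 (mod 2), and 1 ≠ 0.
So no integer satisfies both congruences.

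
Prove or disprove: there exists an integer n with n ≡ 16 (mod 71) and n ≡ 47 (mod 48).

gcd(71, 48) = 1, so the Chinese Remainder Theorem guarantees exactly one residue class mod 3408 satisfying both.
Write n = 16 + 71t and require 16 + 71t ≡ 47 (mod 48), i.e. 71t ≡ 31 (mod 48).
71 ≡ 23 (mod 48), so this reads 23t ≡ 31 (mod 48). Since 23·23 = 529 = 11·48 + 1, the inverse of 23 mod 48 is 23.
Therefore t ≡ 23·31 = 713 ≡ 41 (mod 48).
Taking t = 41 gives n = 16 + 71·41 = 2927.
Check: 2927 mod 71 = 16, 2927 mod 48 = 47. ✓

n = 2927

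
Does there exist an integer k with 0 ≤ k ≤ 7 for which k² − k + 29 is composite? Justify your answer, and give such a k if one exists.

k = 3

At k = 3: 3² − 3 + 29 = 35 = 5·7, which is composite.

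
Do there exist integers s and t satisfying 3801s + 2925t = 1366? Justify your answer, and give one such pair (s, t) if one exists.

No such integers exist.

gcd(3801, 2925) = 3, so every integer of the form 3801s + 2925t is a multiple of 3.
But 1366 is not a multiple of 3 (it leaves remainder 1).
Hence no integers s, t satisfy the equation.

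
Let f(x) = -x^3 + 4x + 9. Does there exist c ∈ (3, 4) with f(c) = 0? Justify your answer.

The endpoint values f(3) = -6 and f(4) = -39 are both negative. Claim: f(x) < 0 for every x in (3, 4).
Shift to the endpoint 3: with x = 3 + u (0 < u < 1), one computes f(3 + u) = -u^3 - 9u^2 - 23u - 6.
The nonzero coefficients here are all negative, so for u > 0 every term is negative (or zero), and the constant term -6 is strictly negative.
So f is strictly negative on (3, 4); no root exists in the interval.

No such root exists.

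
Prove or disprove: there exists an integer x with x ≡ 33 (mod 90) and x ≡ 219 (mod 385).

Both moduli are multiples of 5 = gcd(90, 385), so any solution would satisfy x ≡ 33 and x ≡ 219 modulo 5 simultaneously.
However 33 ≡ 3 and 219 ≡ 4 (mod 5), and 3 ≠ 4.
Hence the system has no solution.

There is no such integer.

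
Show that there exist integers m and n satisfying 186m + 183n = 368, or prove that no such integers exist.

Both 186 and 183 are divisible by gcd(186, 183) = 3, hence so is any combination 186m + 183n.
However 368 leaves remainder 2 on division by 3.
Hence no integers m, n satisfy the equation.

No such integers exist.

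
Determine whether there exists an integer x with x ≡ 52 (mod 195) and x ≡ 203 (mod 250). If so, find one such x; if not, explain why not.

No, no such integer exists.

Reduce both congruences modulo 5, which divides 195 and 250: they say x ≡ 52 (mod 5) and x ≡ 203 (mod 5).
These are incompatible: 52 − 203 = -151 is not divisible by 5.
So no integer satisfies both congruences.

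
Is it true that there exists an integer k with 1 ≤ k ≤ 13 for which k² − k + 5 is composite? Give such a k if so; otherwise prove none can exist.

k = 13

At k = 13: 13² − 13 + 5 = 161 = 7·23, which is composite.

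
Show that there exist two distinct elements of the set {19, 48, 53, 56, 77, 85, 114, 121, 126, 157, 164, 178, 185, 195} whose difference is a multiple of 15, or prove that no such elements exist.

No, no such pair exists.

Residues mod 15: 19↦4, 48↦3, 53↦8, 56↦11, 77↦2, 85↦10, 114↦9, 121↦1, 126↦6, 157↦7, 164↦14, 178↦13, 185↦5, 195↦0.
All 14 residues are distinct, so no two elements differ by a multiple of 15.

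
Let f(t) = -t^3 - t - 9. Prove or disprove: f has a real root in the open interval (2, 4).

No such root exists.

f(2) = -19 and f(4) = -77, both negative.
The derivative f'(t) = -3t^2 - 1 is a quadratic with discriminant 0² − 4·(-3)·(-1) = -12 < 0; it never vanishes, so it is always negative (sign of the leading coefficient).
So f is strictly decreasing; between 2 and 4 its values lie between f(2) = -19 and f(4) = -77, all negative. Therefore f has no root in (2, 4).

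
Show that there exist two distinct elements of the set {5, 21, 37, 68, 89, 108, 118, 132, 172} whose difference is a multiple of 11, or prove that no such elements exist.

There is no such pair.

Reduce each element modulo 11: 5↦5, 21↦10, 37↦4, 68↦2, 89↦1, 108↦9, 118↦8, 132↦0, 172↦7.
All 9 residues are distinct, so no two elements differ by a multiple of 11.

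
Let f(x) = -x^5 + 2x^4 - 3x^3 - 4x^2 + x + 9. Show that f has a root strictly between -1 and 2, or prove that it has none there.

Such a root exists.

f(-1) = 10 and f(2) = -29, which have opposite signs.
f is continuous everywhere (it is a polynomial), in particular on [-1, 2].
By the Intermediate Value Theorem, f takes the value 0 somewhere in the open interval.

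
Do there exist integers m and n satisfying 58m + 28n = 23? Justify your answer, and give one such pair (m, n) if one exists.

Both 58 and 28 are divisible by gcd(58, 28) = 2, hence so is any combination 58m + 28n.
But 23 = 2·11 + 1, so 2 ∤ 23.
Hence no integers m, n satisfy the equation.

No such integers exist.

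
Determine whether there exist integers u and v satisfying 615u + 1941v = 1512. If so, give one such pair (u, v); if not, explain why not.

u = 438, v = -138

Every value of 615u + 1941v is a multiple of gcd(615, 1941) = 3; since 3 ∣ 1512, solutions exist.
Dividing through by 3 reduces the equation to 205u + 647v = 504.
Dividing repeatedly: 647 = 3·205 + 32, 205 = 6·32 + 13, 32 = 2·13 + 6, 13 = 2·6 + 1, 6 = 6·1 + 0.
Back-substituting, 1 = 13 − 2·6 = 13 − 2·(32 − 2·13) = −2·32 + 5·13 = −2·32 + 5·(205 − 6·32) = 5·205 − 32·32 = 5·205 − 32·(647 − 3·205) = −32·647 + 101·205; that is, 205·101 + 647·(-32) = 1.
Scaling by 504 gives the particular solution (u, v) = (50904, -16128).
Subtracting 78·647 from u and adding 78·205 to v gives the tidier solution (438, -138).
Check: 615·438 + 1941·(-138) = 269370 − 267858 = 1512. ✓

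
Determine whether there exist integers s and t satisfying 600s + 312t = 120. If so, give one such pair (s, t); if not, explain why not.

s = 8, t = -15

Every value of 600s + 312t is a multiple of gcd(600, 312) = 24; since 24 ∣ 120, solutions exist.
Dividing through by 24 reduces the equation to 25s + 13t = 5.
Euclidean algorithm: 25 = 1·13 + 12, 13 = 1·12 + 1, 12 = 12·1 + 0.
Working back up the chain: 1 = 13 − 1·12 = 13 − (25 − 1·13) = −25 + 2·13. So 25·(-1) + 13·2 = 1.
Scaling by 5 gives the particular solution (s, t) = (-5, 10).
Shifting by a multiple of (13, −25) keeps it a solution: s = -5 + 1·13 = 8, t = 10 − 1·25 = -15.
Check: 600·8 + 312·(-15) = 4800 − 4680 = 120. ✓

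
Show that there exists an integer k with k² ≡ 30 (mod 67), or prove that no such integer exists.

There is no such integer.

Apply Euler's criterion with the prime 67: 30 is a quadratic residue iff 30^33 ≡ 1 (mod 67), and a non-residue iff it is ≡ −1.
Repeated squaring mod 67: 30^2 = 900 ≡ 29; 30^4 ≡ 29² = 841 ≡ 37; 30^8 ≡ 37² = 1369 ≡ 29; 30^16 ≡ 29² = 841 ≡ 37; 30^32 ≡ 37² = 1369 ≡ 29.
Since 33 = 32 + 1, 30^33 ≡ 29 · 30; multiplying out mod 67: 29·30 = 870 ≡ 66. Thus 30^33 ≡ 66 ≡ −1 (mod 67).
The value −1 means 30 is a non-residue modulo 67, so k² ≡ 30 (mod 67) is impossible.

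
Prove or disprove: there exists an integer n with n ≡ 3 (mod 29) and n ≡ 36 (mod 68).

Since 29 and 68 share no common factor, CRT says the pair of congruences has a solution (unique mod 1972).
Any solution of the first congruence is n = 3 + 29t; substituting into the second, 29t ≡ 36 − 3 ≡ 33 (mod 68).
Invert 29 mod 68 by the Euclidean algorithm: 68 = 2·29 + 10, 29 = 2·10 + 9, 10 = 1·9 + 1, 9 = 9·1 + 0; back-substituting, 1 = 10 − 1·9 = 10 − (29 − 2·10) = −29 + 3·10 = −29 + 3·(68 − 2·29) = 3·68 − 7·29. Hence 29·(-7) ≡ 1, so 29⁻¹ ≡ -7 ≡ 61 (mod 68).
Multiplying by 61: t ≡ 61·33 = 2013 ≡ 41 (mod 68).
Taking t = 41 gives n = 3 + 29·41 = 1192.
Indeed 1192 ≡ 3 (mod 29) and 1192 ≡ 36 (mod 68).

n = 1192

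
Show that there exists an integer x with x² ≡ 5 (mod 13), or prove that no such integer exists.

Computing x² mod 13 for x = 0, 1, …, 6 (enough, by the symmetry x ↦ 13 − x) gives 0, 1, 4, 9, 3, 12, 10.
So the quadratic residues mod 13 are {0, 1, 3, 4, 9, 10, 12}, and 5 is not among them.
Hence no integer x has x² ≡ 5 (mod 13).

No, no such integer exists.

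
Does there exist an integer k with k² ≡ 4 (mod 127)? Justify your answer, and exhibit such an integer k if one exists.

k = 125 works: 125² = 15625, and 15625 − 4 = 15621 = 123·127.

k = 125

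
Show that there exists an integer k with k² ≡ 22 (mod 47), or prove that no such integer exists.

There is no such integer.

47 is prime, so by Euler's criterion 22 is a square mod 47 iff 22^((47−1)/2) = 22^23 ≡ 1 (mod 47).
Repeated squaring mod 47: 22^2 = 484 ≡ 14; 22^4 ≡ 14² = 196 ≡ 8; 22^8 ≡ 8² = 64 ≡ 17; 22^16 ≡ 17² = 289 ≡ 7.
Since 23 = 16 + 4 + 2 + 1, 22^23 ≡ 7 · 8 · 14 · 22; multiplying out mod 47: 7·8 = 56 ≡ 9, then 9·14 = 126 ≡ 32, then 32·22 = 704 ≡ 46. Thus 22^23 ≡ 46 ≡ −1 (mod 47).
By Euler's criterion 22 is a quadratic non-residue mod 47: no k satisfies k² ≡ 22 (mod 47).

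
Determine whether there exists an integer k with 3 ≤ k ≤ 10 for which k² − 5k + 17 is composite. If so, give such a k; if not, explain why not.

The values for k = 3, 4, …, 10 are 11, 13, 17, 23, 31, 41, 53, 67, and each of these is prime.
So no value in the range makes the expression composite.

No, no such integer k in that range exists.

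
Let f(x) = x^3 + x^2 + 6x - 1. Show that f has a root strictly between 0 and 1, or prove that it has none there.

Such a root exists.

f(0) = -1 and f(1) = 7, which have opposite signs.
f is continuous everywhere (it is a polynomial), in particular on [0, 1].
By the Intermediate Value Theorem, f takes the value 0 somewhere in the open interval.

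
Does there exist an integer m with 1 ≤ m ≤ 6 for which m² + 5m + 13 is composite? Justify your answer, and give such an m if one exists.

m = 4

At m = 4: 4² + 5·4 + 13 = 49 = 7·7, which is composite.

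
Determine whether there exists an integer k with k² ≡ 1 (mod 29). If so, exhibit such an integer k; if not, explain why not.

k = 28

Take k = 28. Then 28² = 784 = 27·29 + 1, so 28² ≡ 1 (mod 29).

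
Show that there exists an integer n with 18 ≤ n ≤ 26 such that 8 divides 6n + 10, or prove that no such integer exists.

n = 21

Scanning upward from n = 18 gives 118, 124, 130, none divisible by 8. n = 21 works, since 6·21 + 10 = 136 = 17·8.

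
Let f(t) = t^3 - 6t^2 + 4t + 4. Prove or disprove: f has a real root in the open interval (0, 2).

f(0) = 4 and f(2) = -4, which have opposite signs.
Since f is a polynomial it is continuous on [0, 2].
By the Intermediate Value Theorem f must vanish at some point of (0, 2).

Yes, f has a root in the interval.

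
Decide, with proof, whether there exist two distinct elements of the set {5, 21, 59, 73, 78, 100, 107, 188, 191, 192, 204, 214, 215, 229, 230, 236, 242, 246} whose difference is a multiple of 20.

No such pair exists.

Two integers differ by a multiple of 20 exactly when they have the same residue mod 20. The residues are 5↦5, 21↦1, 59↦19, 73↦13, 78↦18, 100↦0, 107↦7, 188↦8, 191↦11, 192↦12, 204↦4, 214↦14, 215↦15, 229↦9, 230↦10, 236↦16, 242↦2, 246↦6.
These 18 residues are pairwise different, hence no difference of two elements is divisible by 20.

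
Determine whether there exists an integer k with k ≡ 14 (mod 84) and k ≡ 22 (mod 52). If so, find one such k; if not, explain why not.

k = 854

Here gcd(84, 52) = 4, and both 14 and 22 leave remainder 2 mod 4, so the system is consistent.
Write k = 14 + 84t. Then 84t ≡ 22 − 14 ≡ 8 (mod 52); dividing through by 4 gives 21t ≡ 2 (mod 13).
21 ≡ 8 (mod 13), so this reads 8t ≡ 2 (mod 13). Invert 8 mod 13 by the Euclidean algorithm: 13 = 1·8 + 5, 8 = 1·5 + 3, 5 = 1·3 + 2, 3 = 1·2 + 1, 2 = 2·1 + 0; back-substituting, 1 = 3 − 1·2 = 3 − (5 − 1·3) = −5 + 2·3 = −5 + 2·(8 − 1·5) = 2·8 − 3·5 = 2·8 − 3·(13 − 1·8) = −3·13 + 5·8. Hence 8·5 ≡ 1, so 8⁻¹ ≡ 5 (mod 13).
Therefore t ≡ 5·2 = 10 (mod 13).
Then k = 14 + 84·10 = 854.
Verify: 854 = 10·84 + 14 and 854 = 16·52 + 22. ✓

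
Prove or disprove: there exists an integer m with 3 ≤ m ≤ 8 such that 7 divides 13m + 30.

The values of 13m + 30 for m = 3, 4, …, 8 are 69, 82, 95, 108, 121, 134; reduced mod 7 these are 6, 5, 4, 3, 2, 1.
None is 0, so 7 never divides 13m + 30 on this range.

There is no such integer m in that range.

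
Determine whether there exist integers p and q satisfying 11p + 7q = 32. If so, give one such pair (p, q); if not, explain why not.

p = 1, q = 3

Since gcd(11, 7) = 1, every integer is an integer combination of 11 and 7.
Run the Euclidean algorithm on 11 and 7: 11 = 1·7 + 4, 7 = 1·4 + 3, 4 = 1·3 + 1, 3 = 3·1 + 0.
Working back up the chain: 1 = 4 − 1·3 = 4 − (7 − 1·4) = −7 + 2·4 = −7 + 2·(11 − 1·7) = 2·11 − 3·7. So 11·2 + 7·(-3) = 1.
Multiplying through by 32: p = 2·32 = 64, q = (-3)·32 = -96 is a solution.
Subtracting 9·7 from p and adding 9·11 to q gives the tidier solution (1, 3).
Check: 11·1 + 7·3 = 11 + 21 = 32. ✓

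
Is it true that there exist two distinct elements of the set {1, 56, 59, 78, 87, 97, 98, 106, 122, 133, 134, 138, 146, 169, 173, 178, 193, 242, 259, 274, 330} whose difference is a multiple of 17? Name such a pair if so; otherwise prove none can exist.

Reduce each element mod 17: 1↦1, 56↦5, 59↦8, 78↦10, 87↦2, 97↦12, 98↦13, 106↦4, 122↦3, 133↦14, 134↦15, 138↦2, 146↦10, 169↦16, 173↦3, 178↦8, 193↦6, 242↦4, 259↦4, 274↦2, 330↦7. The residue 8 repeats (at 59 and 178), and 178 − 59 = 119 = 7·17.

Yes: 59 and 178.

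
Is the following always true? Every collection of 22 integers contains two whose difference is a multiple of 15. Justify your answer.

True.

Partition the integers by their residue mod 15; there are 15 classes.
With 22 integers and only 15 classes, the pigeonhole principle forces two of them, say a and b, into the same class.
Equal remainders mean a − b ≡ 0 (mod 15), so 15 divides their difference.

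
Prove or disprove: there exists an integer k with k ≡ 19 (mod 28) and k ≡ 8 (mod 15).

gcd(28, 15) = 1, so the Chinese Remainder Theorem guarantees exactly one residue class mod 420 satisfying both.
Any solution of the first congruence is k = 19 + 28t; substituting into the second, 28t ≡ 8 − 19 ≡ 4 (mod 15).
28 ≡ 13 (mod 15), so this reads 13t ≡ 4 (mod 15). To invert 13 modulo 15: 15 = 1·13 + 2, 13 = 6·2 + 1, 2 = 2·1 + 0, and unwinding, 1 = 13 − 6·2 = 13 − 6·(15 − 1·13) = −6·15 + 7·13. Thus 13⁻¹ ≡ 7 (mod 15).
Therefore t ≡ 7·4 = 28 ≡ 13 (mod 15).
With t = 13: k = 19 + 28·13 = 383.
Verify: 383 = 13·28 + 19 and 383 = 25·15 + 8. ✓

k = 383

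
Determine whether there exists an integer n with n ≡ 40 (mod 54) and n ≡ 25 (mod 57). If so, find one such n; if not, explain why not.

Here gcd(54, 57) = 3, and both 40 and 25 leave remainder 1 mod 3, so the system is consistent.
List candidates n ≡ 40 (mod 54): 40, 94, 148, 202, 256, 310. Modulo 57 these are 40, 37, 34, 31, 28, 25; 310 gives 25 as required.
Indeed 310 ≡ 40 (mod 54) and 310 ≡ 25 (mod 57).

n = 310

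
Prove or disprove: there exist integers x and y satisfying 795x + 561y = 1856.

gcd(795, 561) = 3, so every integer of the form 795x + 561y is a multiple of 3.
But 1856 is not a multiple of 3 (it leaves remainder 2).
Therefore 795x + 561y = 1856 has no solution in integers.

There are no such integers.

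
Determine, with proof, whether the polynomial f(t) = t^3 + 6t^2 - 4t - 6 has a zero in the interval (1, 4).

f(1) = -3 and f(4) = 138, which have opposite signs.
Since f is a polynomial it is continuous on [1, 4].
By the Intermediate Value Theorem f must vanish at some point of (1, 4).

Yes, f has a root in the interval.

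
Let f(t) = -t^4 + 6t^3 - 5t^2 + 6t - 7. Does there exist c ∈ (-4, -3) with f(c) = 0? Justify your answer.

f(-4) = -751 and f(-3) = -313, both negative, so a sign-change argument is unavailable; we show f keeps this sign on the whole interval.
Shift to the endpoint -3: with t = -3 − u (0 < u < 1), one computes f(-3 − u) = -u^4 - 18u^3 - 113u^2 - 306u - 313.
The nonzero coefficients here are all negative, so for u > 0 every term is negative (or zero), and the constant term -313 is strictly negative.
Therefore f(t) < 0 throughout (-4, -3), and f has no zero there.

No.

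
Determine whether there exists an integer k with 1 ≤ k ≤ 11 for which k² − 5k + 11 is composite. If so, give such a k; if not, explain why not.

k = 7

At k = 7: 7² − 5·7 + 11 = 25 = 5·5, which is composite.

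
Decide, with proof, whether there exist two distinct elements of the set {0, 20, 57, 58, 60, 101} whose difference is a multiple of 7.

No such pair exists.

Reduce each element modulo 7: 0↦0, 20↦6, 57↦1, 58↦2, 60↦4, 101↦3.
All 6 residues are distinct, so no two elements differ by a multiple of 7.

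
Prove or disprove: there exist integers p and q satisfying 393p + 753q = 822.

gcd(393, 753) = 3, and 3 divides 822, so integer solutions exist.
Dividing through by 3 reduces the equation to 131p + 251q = 274.
Dividing repeatedly: 251 = 1·131 + 120, 131 = 1·120 + 11, 120 = 10·11 + 10, 11 = 1·10 + 1, 10 = 10·1 + 0.
Working back up the chain: 1 = 11 − 1·10 = 11 − (120 − 10·11) = −120 + 11·11 = −120 + 11·(131 − 1·120) = 11·131 − 12·120 = 11·131 − 12·(251 − 1·131) = −12·251 + 23·131. So 131·23 + 251·(-12) = 1.
Multiplying through by 274: p = 23·274 = 6302, q = (-12)·274 = -3288 is a solution.
Shifting by a multiple of (251, −131) keeps it a solution: p = 6302 − 25·251 = 27, q = -3288 + 25·131 = -13.
Indeed 393·27 + 753·(-13) = 10611 − 9789 = 822.

p = 27, q = -13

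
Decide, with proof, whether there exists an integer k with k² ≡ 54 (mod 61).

No, no such integer exists.

61 is prime, so by Euler's criterion 54 is a square mod 61 iff 54^((61−1)/2) = 54^30 ≡ 1 (mod 61).
Repeated squaring mod 61: 54^2 = 2916 ≡ 49; 54^4 ≡ 49² = 2401 ≡ 22; 54^8 ≡ 22² = 484 ≡ 57; 54^16 ≡ 57² = 3249 ≡ 16.
Since 30 = 16 + 8 + 4 + 2, 54^30 ≡ 16 · 57 · 22 · 49; multiplying out mod 61: 16·57 = 912 ≡ 58, then 58·22 = 1276 ≡ 56, then 56·49 = 2744 ≡ 60. Thus 54^30 ≡ 60 ≡ −1 (mod 61).
The value −1 means 54 is a non-residue modulo 61, so k² ≡ 54 (mod 61) is impossible.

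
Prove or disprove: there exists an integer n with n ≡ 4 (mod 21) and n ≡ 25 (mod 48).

The moduli are not coprime: gcd(21, 48) = 3. Compatibility requires 3 ∣ (25 − 4) = 21, which holds, so solutions exist.
Step through n = 4, 4 + 21, 4 + 2·21, …: the values 4, 25 reduce mod 48 to 4, 25. The value 25 hits 25.
Check: 25 mod 21 = 4, 25 mod 48 = 25. ✓

n = 25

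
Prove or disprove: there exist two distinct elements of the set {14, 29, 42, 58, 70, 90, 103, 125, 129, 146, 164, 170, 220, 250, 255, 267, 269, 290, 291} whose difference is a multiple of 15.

Both 14 and 29 leave remainder 14 on division by 15; their difference 15 = 1·15 is a multiple of 15.

Yes: 14 and 29.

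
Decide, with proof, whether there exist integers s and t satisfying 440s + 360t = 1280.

s = 7, t = -5

Every value of 440s + 360t is a multiple of gcd(440, 360) = 40; since 40 ∣ 1280, solutions exist.
Dividing through by 40 reduces the equation to 11s + 9t = 32.
Run the Euclidean algorithm on 11 and 9: 11 = 1·9 + 2, 9 = 4·2 + 1, 2 = 2·1 + 0.
Unwinding: 1 = 9 − 4·2 = 9 − 4·(11 − 1·9) = −4·11 + 5·9, i.e. 11·(-4) + 9·5 = 1.
Multiplying through by 32: s = (-4)·32 = -128, t = 5·32 = 160 is a solution.
Adding 15·9 to s and subtracting 15·11 from t gives the tidier solution (7, -5).
Check: 440·7 + 360·(-5) = 3080 − 1800 = 1280. ✓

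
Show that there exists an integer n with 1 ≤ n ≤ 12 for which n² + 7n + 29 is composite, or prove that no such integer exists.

No such integer n in that range exists.

The values for n = 1, 2, …, 12 are 37, 47, 59, 73, 89, 107, 127, 149, 173, 199, 227, 257, and each of these is prime.
So no value in the range makes the expression composite.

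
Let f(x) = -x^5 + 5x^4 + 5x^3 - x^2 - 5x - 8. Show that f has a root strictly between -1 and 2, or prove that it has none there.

f(-1) = -3 and f(2) = 66, which have opposite signs.
Since f is a polynomial it is continuous on [-1, 2].
By the Intermediate Value Theorem f must vanish at some point of (-1, 2).

Such a root exists.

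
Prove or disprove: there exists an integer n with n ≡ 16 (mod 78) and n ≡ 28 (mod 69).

Here gcd(78, 69) = 3, and both 16 and 28 leave remainder 1 mod 3, so the system is consistent.
Put n = 16 + 78t, so we need 78t ≡ 12 (mod 69), equivalently (divide by 3) 26t ≡ 4 (mod 23).
26 ≡ 3 (mod 23), so this reads 3t ≡ 4 (mod 23). Invert 3 mod 23 by the Euclidean algorithm: 23 = 7·3 + 2, 3 = 1·2 + 1, 2 = 2·1 + 0; back-substituting, 1 = 3 − 1·2 = 3 − (23 − 7·3) = −23 + 8·3. Hence 3·8 ≡ 1, so 3⁻¹ ≡ 8 (mod 23).
Multiplying by 8: t ≡ 8·4 = 32 ≡ 9 (mod 23).
Then n = 16 + 78·9 = 718.
Check: 718 mod 78 = 16, 718 mod 69 = 28. ✓

n = 718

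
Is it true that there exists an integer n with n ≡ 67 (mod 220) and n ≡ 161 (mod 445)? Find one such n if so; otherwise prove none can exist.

Both moduli are multiples of 5 = gcd(220, 445), so any solution would satisfy n ≡ 67 and n ≡ 161 modulo 5 simultaneously.
But 67 mod 5 = 2 while 161 mod 5 = 1, a contradiction.
Hence the system has no solution.

No such integer exists.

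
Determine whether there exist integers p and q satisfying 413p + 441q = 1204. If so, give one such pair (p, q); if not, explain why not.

gcd(413, 441) = 7, and 7 divides 1204, so integer solutions exist.
Dividing through by 7 reduces the equation to 59p + 63q = 172.
Euclidean algorithm: 63 = 1·59 + 4, 59 = 14·4 + 3, 4 = 1·3 + 1, 3 = 3·1 + 0.
Working back up the chain: 1 = 4 − 1·3 = 4 − (59 − 14·4) = −59 + 15·4 = −59 + 15·(63 − 1·59) = 15·63 − 16·59. So 59·(-16) + 63·15 = 1.
Times 172: 59·(-2752) + 63·2580 = 172, so (-2752, 2580) solves it.
Shifting by a multiple of (63, −59) keeps it a solution: p = -2752 + 44·63 = 20, q = 2580 − 44·59 = -16.
Check: 413·20 + 441·(-16) = 8260 − 7056 = 1204. ✓

p = 20, q = -16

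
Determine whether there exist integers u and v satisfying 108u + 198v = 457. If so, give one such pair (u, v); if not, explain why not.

No such integers exist.

Any value of 108u + 198v is a multiple of gcd(108, 198) = 18.
But 457 = 18·25 + 7, so 18 ∤ 457.
So the equation is unsolvable over ℤ.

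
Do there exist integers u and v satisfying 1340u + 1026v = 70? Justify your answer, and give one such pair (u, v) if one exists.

Since gcd(1340, 1026) = 2 and 70 = 2·35, Bézout's identity guarantees a solution.
Dividing through by 2 reduces the equation to 670u + 513v = 35.
Dividing repeatedly: 670 = 1·513 + 157, 513 = 3·157 + 42, 157 = 3·42 + 31, 42 = 1·31 + 11, 31 = 2·11 + 9, 11 = 1·9 + 2, 9 = 4·2 + 1, 2 = 2·1 + 0.
Back-substituting, 1 = 9 − 4·2 = 9 − 4·(11 − 1·9) = −4·11 + 5·9 = −4·11 + 5·(31 − 2·11) = 5·31 − 14·11 = 5·31 − 14·(42 − 1·31) = −14·42 + 19·31 = −14·42 + 19·(157 − 3·42) = 19·157 − 71·42 = 19·157 − 71·(513 − 3·157) = −71·513 + 232·157 = −71·513 + 232·(670 − 1·513) = 232·670 − 303·513; that is, 670·232 + 513·(-303) = 1.
Times 35: 670·8120 + 513·(-10605) = 35, so (8120, -10605) solves it.
Shifting by a multiple of (513, −670) keeps it a solution: u = 8120 − 15·513 = 425, v = -10605 + 15·670 = -555.
Indeed 1340·425 + 1026·(-555) = 569500 − 569430 = 70.

u = 425, v = -555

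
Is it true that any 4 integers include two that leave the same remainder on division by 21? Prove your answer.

Take the 4 consecutive integers 53, 54, 55, 56: their residues mod 21 are all distinct because 4 ≤ 21.
So no two of them leave the same remainder on division by 21; the claim fails for this set.

No, the set {53, 54, 55, 56} is a counterexample.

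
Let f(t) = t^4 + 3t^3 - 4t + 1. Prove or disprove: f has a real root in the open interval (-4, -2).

The endpoint values f(-4) = 81 and f(-2) = 1 are both positive. Claim: f(t) > 0 for every t in (-4, -2).
Substitute t = -2 − u, where 0 < u < 2 on the interval. Expanding, f(-2 − u) = u^4 + 5u^3 + 6u^2 + 1.
All 4 nonzero coefficients of this polynomial in u are positive; hence for u > 0 the value is a sum of positive terms (the constant 1 among them).
Therefore f(t) > 0 throughout (-4, -2), and f has no zero there.

No such root exists.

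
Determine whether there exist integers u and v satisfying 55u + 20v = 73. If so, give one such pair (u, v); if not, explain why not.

There are no such integers.

Both 55 and 20 are divisible by gcd(55, 20) = 5, hence so is any combination 55u + 20v.
But 73 = 5·14 + 3, so 5 ∤ 73.
So the equation is unsolvable over ℤ.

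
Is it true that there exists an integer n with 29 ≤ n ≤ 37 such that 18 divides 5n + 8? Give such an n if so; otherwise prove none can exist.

No, no such integer n in that range exists.

At n = 29, 5·29 + 8 = 153 ≡ 9 (mod 18), and each step in n adds 5, giving residues 9, 14, 1, 6, 11, 16, 3, 8, 13 for n = 29, 30, …, 37.
None is 0, so 18 never divides 5n + 8 on this range.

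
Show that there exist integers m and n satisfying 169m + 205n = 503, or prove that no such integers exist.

m = 117, n = -94

Since gcd(169, 205) = 1, every integer is an integer combination of 169 and 205.
Run the Euclidean algorithm on 205 and 169: 205 = 1·169 + 36, 169 = 4·36 + 25, 36 = 1·25 + 11, 25 = 2·11 + 3, 11 = 3·3 + 2, 3 = 1·2 + 1, 2 = 2·1 + 0.
Back-substituting, 1 = 3 − 1·2 = 3 − (11 − 3·3) = −11 + 4·3 = −11 + 4·(25 − 2·11) = 4·25 − 9·11 = 4·25 − 9·(36 − 1·25) = −9·36 + 13·25 = −9·36 + 13·(169 − 4·36) = 13·169 − 61·36 = 13·169 − 61·(205 − 1·169) = −61·205 + 74·169; that is, 169·74 + 205·(-61) = 1.
Scaling by 503 gives the particular solution (m, n) = (37222, -30683).
Shifting by a multiple of (205, −169) keeps it a solution: m = 37222 − 181·205 = 117, n = -30683 + 181·169 = -94.
Check: 169·117 + 205·(-94) = 19773 − 19270 = 503. ✓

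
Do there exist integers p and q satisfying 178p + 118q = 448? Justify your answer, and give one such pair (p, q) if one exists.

Every value of 178p + 118q is a multiple of gcd(178, 118) = 2; since 2 ∣ 448, solutions exist.
Dividing through by 2 reduces the equation to 89p + 59q = 224.
Run the Euclidean algorithm on 89 and 59: 89 = 1·59 + 30, 59 = 1·30 + 29, 30 = 1·29 + 1, 29 = 29·1 + 0.
Back-substituting, 1 = 30 − 1·29 = 30 − (59 − 1·30) = −59 + 2·30 = −59 + 2·(89 − 1·59) = 2·89 − 3·59; that is, 89·2 + 59·(-3) = 1.
Times 224: 89·448 + 59·(-672) = 224, so (448, -672) solves it.
Shifting by a multiple of (59, −89) keeps it a solution: p = 448 − 7·59 = 35, q = -672 + 7·89 = -49.
Indeed 178·35 + 118·(-49) = 6230 − 5782 = 448.

p = 35, q = -49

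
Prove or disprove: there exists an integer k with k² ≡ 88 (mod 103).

No such integer exists.

103 is prime, so by Euler's criterion 88 is a square mod 103 iff 88^((103−1)/2) = 88^51 ≡ 1 (mod 103).
Squaring successively (mod 103): 88^2 = 7744 ≡ 19; 88^4 ≡ 19² = 361 ≡ 52; 88^8 ≡ 52² = 2704 ≡ 26; 88^16 ≡ 26² = 676 ≡ 58; 88^32 ≡ 58² = 3364 ≡ 68.
Since 51 = 32 + 16 + 2 + 1, 88^51 ≡ 68 · 58 · 19 · 88; multiplying out mod 103: 68·58 = 3944 ≡ 30, then 30·19 = 570 ≡ 55, then 55·88 = 4840 ≡ 102. Thus 88^51 ≡ 102 ≡ −1 (mod 103).
By Euler's criterion 88 is a quadratic non-residue mod 103: no k satisfies k² ≡ 88 (mod 103).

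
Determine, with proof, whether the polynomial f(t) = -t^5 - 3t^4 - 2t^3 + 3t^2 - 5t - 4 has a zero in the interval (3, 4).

No such root exists.

f(3) = -532 and f(4) = -1896, both negative, so a sign-change argument is unavailable; we show f keeps this sign on the whole interval.
Shift to the endpoint 3: with t = 3 + u (0 < u < 1), one computes f(3 + u) = -u^5 - 18u^4 - 128u^3 - 447u^2 - 770u - 532.
The nonzero coefficients here are all negative, so for u > 0 every term is negative (or zero), and the constant term -532 is strictly negative.
So f is strictly negative on (3, 4); no root exists in the interval.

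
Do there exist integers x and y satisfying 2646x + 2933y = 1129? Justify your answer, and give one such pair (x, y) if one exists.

There are no such integers.

gcd(2646, 2933) = 7, so every integer of the form 2646x + 2933y is a multiple of 7.
However 1129 leaves remainder 2 on division by 7.
So the equation is unsolvable over ℤ.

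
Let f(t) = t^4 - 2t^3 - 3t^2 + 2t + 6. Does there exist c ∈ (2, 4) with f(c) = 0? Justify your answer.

Such a root exists.

f(2) = -2 and f(4) = 94, which have opposite signs.
As a polynomial, f is continuous on every closed interval.
By the Intermediate Value Theorem f must vanish at some point of (2, 4).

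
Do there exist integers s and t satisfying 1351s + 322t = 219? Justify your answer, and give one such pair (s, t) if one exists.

gcd(1351, 322) = 7, so every integer of the form 1351s + 322t is a multiple of 7.
However 219 leaves remainder 2 on division by 7.
Hence no integers s, t satisfy the equation.

No such integers exist.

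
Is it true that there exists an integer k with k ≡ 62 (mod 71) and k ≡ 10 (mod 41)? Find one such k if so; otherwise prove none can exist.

k = 133

gcd(71, 41) = 1, so the Chinese Remainder Theorem guarantees exactly one residue class mod 2911 satisfying both.
Write k = 62 + 71t and require 62 + 71t ≡ 10 (mod 41), i.e. 71t ≡ 30 (mod 41).
71 ≡ 30 (mod 41), so this reads 30t ≡ 30 (mod 41). To invert 30 modulo 41: 41 = 1·30 + 11, 30 = 2·11 + 8, 11 = 1·8 + 3, 8 = 2·3 + 2, 3 = 1·2 + 1, 2 = 2·1 + 0, and unwinding, 1 = 3 − 1·2 = 3 − (8 − 2·3) = −8 + 3·3 = −8 + 3·(11 − 1·8) = 3·11 − 4·8 = 3·11 − 4·(30 − 2·11) = −4·30 + 11·11 = −4·30 + 11·(41 − 1·30) = 11·41 − 15·30. Thus 30⁻¹ ≡ -15 ≡ 26 (mod 41).
Multiplying by 26: t ≡ 26·30 = 780 ≡ 1 (mod 41).
With t = 1: k = 62 + 71·1 = 133.
Verify: 133 = 1·71 + 62 and 133 = 3·41 + 10. ✓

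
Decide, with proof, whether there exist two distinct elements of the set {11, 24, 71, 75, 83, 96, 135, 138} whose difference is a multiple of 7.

75 mod 7 = 5 and 96 mod 7 = 5, so 96 − 75 = 21 = 3·7.

Yes: 75 and 96.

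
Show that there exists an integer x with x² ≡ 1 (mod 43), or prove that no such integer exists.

Take x = 1. Then 1² = 1, and since 0 ≤ 1 < 43 this is already reduced: 1² ≡ 1 (mod 43).

x = 1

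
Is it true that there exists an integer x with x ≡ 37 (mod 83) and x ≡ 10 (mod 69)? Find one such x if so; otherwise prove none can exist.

Since 83 and 69 share no common factor, CRT says the pair of congruences has a solution (unique mod 5727).
Write x = 37 + 83t and require 37 + 83t ≡ 10 (mod 69), i.e. 83t ≡ 42 (mod 69).
83 ≡ 14 (mod 69), so this reads 14t ≡ 42 (mod 69). Invert 14 mod 69 by the Euclidean algorithm: 69 = 4·14 + 13, 14 = 1·13 + 1, 13 = 13·1 + 0; back-substituting, 1 = 14 − 1·13 = 14 − (69 − 4·14) = −69 + 5·14. Hence 14·5 ≡ 1, so 14⁻¹ ≡ 5 (mod 69).
Therefore t ≡ 5·42 = 210 ≡ 3 (mod 69).
With t = 3: x = 37 + 83·3 = 286.
Check: 286 mod 83 = 37, 286 mod 69 = 10. ✓

x = 286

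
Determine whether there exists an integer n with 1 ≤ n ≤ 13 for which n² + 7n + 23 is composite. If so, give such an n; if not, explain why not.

n = 8

At n = 8: 8² + 7·8 + 23 = 143 = 11·13, which is composite.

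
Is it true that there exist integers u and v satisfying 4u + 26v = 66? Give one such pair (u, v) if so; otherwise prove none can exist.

u = 10, v = 1

gcd(4, 26) = 2, and 2 divides 66, so integer solutions exist.
Dividing through by 2 reduces the equation to 2u + 13v = 33.
Run the Euclidean algorithm on 13 and 2: 13 = 6·2 + 1, 2 = 2·1 + 0.
Working back up the chain: 1 = 13 − 6·2. So 2·(-6) + 13·1 = 1.
Times 33: 2·(-198) + 13·33 = 33, so (-198, 33) solves it.
Shifting by a multiple of (13, −2) keeps it a solution: u = -198 + 16·13 = 10, v = 33 − 16·2 = 1.
Check: 4·10 + 26·1 = 40 + 26 = 66. ✓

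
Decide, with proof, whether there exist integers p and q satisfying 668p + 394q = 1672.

p = 78, q = -128

Since gcd(668, 394) = 2 and 1672 = 2·836, Bézout's identity guarantees a solution.
Dividing through by 2 reduces the equation to 334p + 197q = 836.
Run the Euclidean algorithm on 334 and 197: 334 = 1·197 + 137, 197 = 1·137 + 60, 137 = 2·60 + 17, 60 = 3·17 + 9, 17 = 1·9 + 8, 9 = 1·8 + 1, 8 = 8·1 + 0.
Unwinding: 1 = 9 − 1·8 = 9 − (17 − 1·9) = −17 + 2·9 = −17 + 2·(60 − 3·17) = 2·60 − 7·17 = 2·60 − 7·(137 − 2·60) = −7·137 + 16·60 = −7·137 + 16·(197 − 1·137) = 16·197 − 23·137 = 16·197 − 23·(334 − 1·197) = −23·334 + 39·197, i.e. 334·(-23) + 197·39 = 1.
Times 836: 334·(-19228) + 197·32604 = 836, so (-19228, 32604) solves it.
Shifting by a multiple of (197, −334) keeps it a solution: p = -19228 + 98·197 = 78, q = 32604 − 98·334 = -128.
Indeed 668·78 + 394·(-128) = 52104 − 50432 = 1672.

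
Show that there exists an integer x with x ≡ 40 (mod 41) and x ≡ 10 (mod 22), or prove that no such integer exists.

x = 450

The moduli 41 and 22 are coprime, so by the Chinese Remainder Theorem a unique solution modulo 902 exists.
Any solution of the first congruence is x = 40 + 41t; substituting into the second, 41t ≡ 10 − 40 ≡ 14 (mod 22).
41 ≡ 19 (mod 22), so this reads 19t ≡ 14 (mod 22). Note 19·7 = 133 ≡ 1 (mod 22) (as 133 − 1 = 6·22), so 19⁻¹ ≡ 7.
Therefore t ≡ 7·14 = 98 ≡ 10 (mod 22).
Taking t = 10 gives x = 40 + 41·10 = 450.
Verify: 450 = 10·41 + 40 and 450 = 20·22 + 10. ✓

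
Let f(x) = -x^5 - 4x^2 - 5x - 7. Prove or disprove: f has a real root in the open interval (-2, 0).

Such a root exists.

f(-2) = 19 and f(0) = -7, which have opposite signs.
As a polynomial, f is continuous on every closed interval.
By the Intermediate Value Theorem f must vanish at some point of (-2, 0).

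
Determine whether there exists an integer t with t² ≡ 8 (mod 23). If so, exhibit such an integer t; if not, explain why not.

Take t = 10. Then 10² = 100 = 4·23 + 8, so 10² ≡ 8 (mod 23).

t = 10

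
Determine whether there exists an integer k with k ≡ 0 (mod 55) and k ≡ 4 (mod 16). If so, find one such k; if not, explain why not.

k = 660

Since 55 and 16 share no common factor, CRT says the pair of congruences has a solution (unique mod 880).
Write k = 0 + 55t and require 0 + 55t ≡ 4 (mod 16), i.e. 55t ≡ 4 (mod 16).
55 ≡ 7 (mod 16), so this reads 7t ≡ 4 (mod 16). Note 7·7 = 49 ≡ 1 (mod 16) (as 49 − 1 = 3·16), so 7⁻¹ ≡ 7.
Multiplying by 7: t ≡ 7·4 = 28 ≡ 12 (mod 16).
With t = 12: k = 0 + 55·12 = 660.
Indeed 660 ≡ 0 (mod 55) and 660 ≡ 4 (mod 16).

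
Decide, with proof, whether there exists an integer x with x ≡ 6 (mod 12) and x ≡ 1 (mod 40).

No, no such integer exists.

gcd(12, 40) = 4. If x ≡ 6 (mod 12) and x ≡ 1 (mod 40), then x ≡ 6 (mod 4) and x ≡ 1 (mod 4).
But 6 mod 4 = 2 while 1 mod 4 = 1, a contradiction.
Hence the system has no solution.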